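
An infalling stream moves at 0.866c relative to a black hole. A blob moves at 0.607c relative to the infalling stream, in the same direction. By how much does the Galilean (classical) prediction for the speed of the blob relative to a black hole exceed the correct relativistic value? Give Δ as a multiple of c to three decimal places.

Δ = 0.508c

Galilean: u_cl = 0.607 + 0.866 = 1.4730.
Relativistic: u_rel = (0.607 + 0.866) / (1 + 0.607·0.866) = 1.4730/1.5257 = 0.9655.
Δ = 1.4730 − 0.9655 = 0.5075.
(The classical prediction exceeds c; the relativistic result does not.)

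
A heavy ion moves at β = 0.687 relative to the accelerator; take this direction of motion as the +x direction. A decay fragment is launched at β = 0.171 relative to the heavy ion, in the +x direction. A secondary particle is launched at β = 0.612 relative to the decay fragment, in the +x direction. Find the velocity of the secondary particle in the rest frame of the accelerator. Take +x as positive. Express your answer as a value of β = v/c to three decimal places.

β = 0.939

Apply u = (u' + v)/(1 + u'v/c²) successively, working outward toward the accelerator.
Start: velocity of the heavy ion relative to the accelerator = 0.6870c.
Compose with the decay fragment (u' = 0.171 in the heavy ion frame): u_1 = (0.171 + 0.687) / (1 + 0.171·0.687) = 0.8580/1.1175 = 0.7678.
Compose with the secondary particle (u' = 0.612 in the decay fragment frame): u_2 = (0.612 + 0.768) / (1 + 0.612·0.768) = 1.3798/1.4699 = 0.9387.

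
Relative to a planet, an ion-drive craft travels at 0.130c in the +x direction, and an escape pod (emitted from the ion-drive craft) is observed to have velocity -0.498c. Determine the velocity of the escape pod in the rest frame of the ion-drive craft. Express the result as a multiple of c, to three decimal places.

Invert the composition law: u' = (u − v)/(1 − uv/c²).
u' = (-0.498 − 0.130) / (1 − (-0.498)(0.130)) = -0.6280/1.0647 = -0.5898.

-0.590c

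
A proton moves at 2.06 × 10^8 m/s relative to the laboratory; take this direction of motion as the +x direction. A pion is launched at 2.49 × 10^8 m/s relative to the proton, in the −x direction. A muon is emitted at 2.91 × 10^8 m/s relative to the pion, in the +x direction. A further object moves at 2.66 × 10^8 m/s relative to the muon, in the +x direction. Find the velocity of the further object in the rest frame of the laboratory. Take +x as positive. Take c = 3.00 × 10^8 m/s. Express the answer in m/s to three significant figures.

+2.99 × 10^8 m/s

Apply u = (u' + v)/(1 + u'v/c²) successively, working outward toward the laboratory.
(Dividing each given speed by c = 3.00 × 10^8 m/s to work in units of c.)
Start: velocity of the proton relative to the laboratory = 0.6867c.
Compose with the pion (u' = -0.830 in the proton frame): u_1 = (-0.830 + 0.687) / (1 + (-0.830)·0.687) = -0.1433/0.4301 = -0.3333.
Compose with the muon (u' = 0.970 in the pion frame): u_2 = (0.970 + (-0.333)) / (1 + 0.970·(-0.333)) = 0.6367/0.6767 = 0.9409.
Compose with the further object (u' = 0.887 in the muon frame): u_3 = (0.887 + 0.941) / (1 + 0.887·0.941) = 1.8276/1.8343 = 0.9963.
So u = 0.9963 × 3.00 × 10^8 m/s.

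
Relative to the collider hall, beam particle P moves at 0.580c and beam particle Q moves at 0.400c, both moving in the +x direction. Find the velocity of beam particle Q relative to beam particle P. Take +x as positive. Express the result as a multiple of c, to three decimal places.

-0.234c

β_A = 0.580, β_B = 0.400.
Transform to A's frame with the inverse velocity-addition law: u' = (u − v)/(1 − uv/c²), taking u = β_B and v = β_A.
u' = (0.400 − 0.580) / (1 − (0.580)(0.400)) = -0.1800/0.7680 = -0.2344.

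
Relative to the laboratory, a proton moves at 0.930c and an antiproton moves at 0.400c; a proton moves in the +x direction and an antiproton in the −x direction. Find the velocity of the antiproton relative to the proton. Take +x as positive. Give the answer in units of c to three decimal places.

-0.969c

β_A = 0.930, β_B = -0.400.
Transform to A's frame with the inverse velocity-addition law: u' = (u − v)/(1 − uv/c²), taking u = β_B and v = β_A.
u' = (-0.400 − 0.930) / (1 − (0.930)(-0.400)) = -1.3300/1.3720 = -0.9694.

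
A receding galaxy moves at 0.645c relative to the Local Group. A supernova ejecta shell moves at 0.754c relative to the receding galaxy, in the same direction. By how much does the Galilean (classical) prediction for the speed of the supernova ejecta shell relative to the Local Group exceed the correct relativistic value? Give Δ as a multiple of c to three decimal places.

Δ = 0.458c

Galilean: u_cl = 0.754 + 0.645 = 1.3990.
Relativistic: u_rel = (0.754 + 0.645) / (1 + 0.754·0.645) = 1.3990/1.4863 = 0.9412.
Δ = 1.3990 − 0.9412 = 0.4578.
(The classical prediction exceeds c; the relativistic result does not.)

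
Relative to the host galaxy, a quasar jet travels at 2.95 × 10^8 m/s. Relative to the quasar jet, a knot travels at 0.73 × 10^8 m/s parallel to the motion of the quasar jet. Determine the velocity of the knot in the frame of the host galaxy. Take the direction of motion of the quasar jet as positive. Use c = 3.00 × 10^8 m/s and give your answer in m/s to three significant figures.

2.97 × 10^8 m/s

In units of c (dividing by 3.00 × 10^8 m/s): v = 0.983, u' = 0.243.
u = (u' + v)/(1 + u'v/c²):
u = (0.243 + 0.983) / (1 + 0.243·0.983) = 1.2267/1.2393 = 0.9898
Converting back: u = 0.9898 × 3.00 × 10^8 m/s.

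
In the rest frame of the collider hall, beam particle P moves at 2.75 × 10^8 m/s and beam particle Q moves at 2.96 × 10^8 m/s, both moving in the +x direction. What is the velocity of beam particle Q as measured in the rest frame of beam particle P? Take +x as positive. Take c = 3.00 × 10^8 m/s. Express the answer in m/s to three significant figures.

+2.20 × 10^8 m/s

β_A = 0.917, β_B = 0.987 (dividing each by c = 3.00 × 10^8 m/s).
Transform to A's frame with the inverse velocity-addition law: u' = (u − v)/(1 − uv/c²), taking u = β_B and v = β_A.
u' = (0.987 − 0.917) / (1 − (0.917)(0.987)) = 0.0700/0.0956 = 0.7326.
u' = 0.7326 × 3.00 × 10^8 m/s.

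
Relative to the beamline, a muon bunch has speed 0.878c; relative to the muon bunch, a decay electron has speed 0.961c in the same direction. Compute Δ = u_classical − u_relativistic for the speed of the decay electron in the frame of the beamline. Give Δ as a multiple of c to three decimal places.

Δ = 0.842c

Galilean: u_cl = 0.961 + 0.878 = 1.8390.
Relativistic: u_rel = (0.961 + 0.878) / (1 + 0.961·0.878) = 1.8390/1.8438 = 0.9974.
Δ = 1.8390 − 0.9974 = 0.8416.
(The classical prediction exceeds c; the relativistic result does not.)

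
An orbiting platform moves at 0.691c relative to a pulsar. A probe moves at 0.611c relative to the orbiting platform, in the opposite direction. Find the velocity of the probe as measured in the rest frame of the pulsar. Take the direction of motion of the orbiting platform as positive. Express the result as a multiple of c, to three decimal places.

+0.138c

With v = 0.691 and u' = -0.611 (in units of c),
u = (u' + v)/(1 + u'v/c²):
u = (-0.611 + 0.691) / (1 + (-0.611)·0.691) = 0.0800/0.5778 = 0.1385
(Galilean addition would give +0.080c.)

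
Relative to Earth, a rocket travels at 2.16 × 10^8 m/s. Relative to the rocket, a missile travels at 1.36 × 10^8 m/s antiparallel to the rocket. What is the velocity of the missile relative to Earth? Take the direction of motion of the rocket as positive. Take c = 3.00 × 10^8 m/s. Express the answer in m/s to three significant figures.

In units of c (dividing by 3.00 × 10^8 m/s): v = 0.720, u' = -0.453.
u = (u' + v)/(1 + u'v/c²):
u = (-0.453 + 0.720) / (1 + (-0.453)·0.720) = 0.2667/0.6736 = 0.3959
Converting back: u = 0.3959 × 3.00 × 10^8 m/s.

+1.19 × 10^8 m/s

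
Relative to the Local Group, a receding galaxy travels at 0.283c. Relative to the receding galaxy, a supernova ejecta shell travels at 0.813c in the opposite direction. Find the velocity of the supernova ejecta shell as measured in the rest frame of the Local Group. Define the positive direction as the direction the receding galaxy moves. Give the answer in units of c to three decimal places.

With v = 0.283 and u' = -0.813 (in units of c),
u = (u' + v)/(1 + u'v/c²):
u = (-0.813 + 0.283) / (1 + (-0.813)·0.283) = -0.5300/0.7699 = -0.6884

-0.688c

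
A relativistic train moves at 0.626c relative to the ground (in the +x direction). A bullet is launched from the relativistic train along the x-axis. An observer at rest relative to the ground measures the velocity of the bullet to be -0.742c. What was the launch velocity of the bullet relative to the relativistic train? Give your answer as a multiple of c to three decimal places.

-0.934c

Invert the composition law: u' = (u − v)/(1 − uv/c²).
u' = (-0.742 − 0.626) / (1 − (-0.742)(0.626)) = -1.3680/1.4645 = -0.9341.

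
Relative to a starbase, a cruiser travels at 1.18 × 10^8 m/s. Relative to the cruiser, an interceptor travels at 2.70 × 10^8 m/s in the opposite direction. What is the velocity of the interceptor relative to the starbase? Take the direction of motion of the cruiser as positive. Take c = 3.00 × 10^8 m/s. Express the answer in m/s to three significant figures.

In units of c (dividing by 3.00 × 10^8 m/s): v = 0.393, u' = -0.900.
u = (u' + v)/(1 + u'v/c²):
u = (-0.900 + 0.393) / (1 + (-0.900)·0.393) = -0.5067/0.6460 = -0.7843
(Galilean addition would give -0.507c.)
Converting back: u = -0.7843 × 3.00 × 10^8 m/s.

-2.35 × 10^8 m/s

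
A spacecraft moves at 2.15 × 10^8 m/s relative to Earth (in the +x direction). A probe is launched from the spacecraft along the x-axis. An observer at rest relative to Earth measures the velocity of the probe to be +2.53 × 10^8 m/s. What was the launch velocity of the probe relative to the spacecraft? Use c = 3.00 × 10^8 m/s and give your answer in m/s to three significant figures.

v = 0.717c, u = 0.843c.
Invert the composition law: u' = (u − v)/(1 − uv/c²).
u' = (0.843 − 0.717) / (1 − (0.843)(0.717)) = 0.1267/0.3956 = 0.3202.
u' = 0.3202 × 3.00 × 10^8 m/s.

+9.61 × 10^7 m/s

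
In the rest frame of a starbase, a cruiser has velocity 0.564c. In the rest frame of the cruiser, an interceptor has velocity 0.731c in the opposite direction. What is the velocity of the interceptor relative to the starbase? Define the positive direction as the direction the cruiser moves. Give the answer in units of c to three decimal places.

-0.284c

With v = 0.564 and u' = -0.731 (in units of c),
u = (u' + v)/(1 + u'v/c²):
u = (-0.731 + 0.564) / (1 + (-0.731)·0.564) = -0.1670/0.5877 = -0.2842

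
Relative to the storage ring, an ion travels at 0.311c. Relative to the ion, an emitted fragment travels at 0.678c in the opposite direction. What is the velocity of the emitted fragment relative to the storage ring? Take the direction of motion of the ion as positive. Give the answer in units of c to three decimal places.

-0.465c

With v = 0.311 and u' = -0.678 (in units of c),
u = (u' + v)/(1 + u'v/c²):
u = (-0.678 + 0.311) / (1 + (-0.678)·0.311) = -0.3670/0.7891 = -0.4651
(Galilean addition would give -0.367c.)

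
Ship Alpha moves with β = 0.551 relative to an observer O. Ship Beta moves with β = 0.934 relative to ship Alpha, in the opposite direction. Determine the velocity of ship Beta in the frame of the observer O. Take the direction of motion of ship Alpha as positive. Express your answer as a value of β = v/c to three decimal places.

With v = 0.551 and u' = -0.934 (in units of c),
u = (u' + v)/(1 + u'v/c²):
u = (-0.934 + 0.551) / (1 + (-0.934)·0.551) = -0.3830/0.4854 = -0.7891

β = -0.789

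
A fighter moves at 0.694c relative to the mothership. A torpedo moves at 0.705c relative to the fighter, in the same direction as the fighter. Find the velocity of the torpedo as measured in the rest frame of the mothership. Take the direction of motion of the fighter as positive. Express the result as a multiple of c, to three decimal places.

0.939c

With v = 0.694 and u' = 0.705 (in units of c),
u = (u' + v)/(1 + u'v/c²):
u = (0.705 + 0.694) / (1 + 0.705·0.694) = 1.3990/1.4893 = 0.9394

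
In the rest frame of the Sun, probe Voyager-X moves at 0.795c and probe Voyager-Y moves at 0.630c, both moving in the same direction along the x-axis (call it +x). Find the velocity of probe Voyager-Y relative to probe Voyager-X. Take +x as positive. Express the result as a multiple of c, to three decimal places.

β_A = 0.795, β_B = 0.630.
Transform to A's frame with the inverse velocity-addition law: u' = (u − v)/(1 − uv/c²), taking u = β_B and v = β_A.
u' = (0.630 − 0.795) / (1 − (0.795)(0.630)) = -0.1650/0.4991 = -0.3306.

-0.331c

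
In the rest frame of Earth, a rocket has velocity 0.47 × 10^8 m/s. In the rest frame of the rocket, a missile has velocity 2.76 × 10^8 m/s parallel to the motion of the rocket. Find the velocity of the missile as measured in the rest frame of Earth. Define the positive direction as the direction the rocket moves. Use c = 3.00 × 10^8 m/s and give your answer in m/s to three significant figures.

In units of c (dividing by 3.00 × 10^8 m/s): v = 0.157, u' = 0.920.
u = (u' + v)/(1 + u'v/c²):
u = (0.920 + 0.157) / (1 + 0.920·0.157) = 1.0767/1.1441 = 0.9410
Converting back: u = 0.9410 × 3.00 × 10^8 m/s.

2.82 × 10^8 m/s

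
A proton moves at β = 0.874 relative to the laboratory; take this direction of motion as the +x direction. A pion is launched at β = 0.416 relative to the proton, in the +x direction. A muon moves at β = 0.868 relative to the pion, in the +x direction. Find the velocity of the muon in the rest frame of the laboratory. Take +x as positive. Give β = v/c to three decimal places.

β = 0.996

Apply u = (u' + v)/(1 + u'v/c²) successively, working outward toward the laboratory.
Start: velocity of the proton relative to the laboratory = 0.8740c.
Compose with the pion (u' = 0.416 in the proton frame): u_1 = (0.416 + 0.874) / (1 + 0.416·0.874) = 1.2900/1.3636 = 0.9460.
Compose with the muon (u' = 0.868 in the pion frame): u_2 = (0.868 + 0.946) / (1 + 0.868·0.946) = 1.8140/1.8212 = 0.9961.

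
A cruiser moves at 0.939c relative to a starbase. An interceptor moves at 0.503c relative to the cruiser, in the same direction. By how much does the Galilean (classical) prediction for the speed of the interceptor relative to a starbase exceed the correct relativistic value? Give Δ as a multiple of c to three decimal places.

Galilean: u_cl = 0.503 + 0.939 = 1.4420.
Relativistic: u_rel = (0.503 + 0.939) / (1 + 0.503·0.939) = 1.4420/1.4723 = 0.9794.
Δ = 1.4420 − 0.9794 = 0.4626.
(The classical prediction exceeds c; the relativistic result does not.)

Δ = 0.463c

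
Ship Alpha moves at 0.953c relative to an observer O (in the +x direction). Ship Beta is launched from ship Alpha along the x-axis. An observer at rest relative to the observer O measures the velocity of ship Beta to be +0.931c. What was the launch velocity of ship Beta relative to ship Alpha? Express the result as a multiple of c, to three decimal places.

-0.195c

Invert the composition law: u' = (u − v)/(1 − uv/c²).
u' = (0.931 − 0.953) / (1 − (0.931)(0.953)) = -0.0220/0.1128 = -0.1951.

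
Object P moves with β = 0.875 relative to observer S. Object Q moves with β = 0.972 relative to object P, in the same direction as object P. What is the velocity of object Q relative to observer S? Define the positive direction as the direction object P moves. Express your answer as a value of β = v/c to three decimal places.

β = 0.998

With v = 0.875 and u' = 0.972 (in units of c),
u = (u' + v)/(1 + u'v/c²):
u = (0.972 + 0.875) / (1 + 0.972·0.875) = 1.8470/1.8505 = 0.9981
(Galilean addition would give +1.847c, exceeding c.)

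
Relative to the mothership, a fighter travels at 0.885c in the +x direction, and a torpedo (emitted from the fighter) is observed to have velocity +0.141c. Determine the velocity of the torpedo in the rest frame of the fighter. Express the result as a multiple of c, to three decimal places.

Invert the composition law: u' = (u − v)/(1 − uv/c²).
u' = (0.141 − 0.885) / (1 − (0.141)(0.885)) = -0.7440/0.8752 = -0.8501.

-0.850c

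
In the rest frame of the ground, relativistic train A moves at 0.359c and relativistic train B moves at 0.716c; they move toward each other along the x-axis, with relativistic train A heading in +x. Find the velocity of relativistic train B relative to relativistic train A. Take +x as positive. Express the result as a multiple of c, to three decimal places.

β_A = 0.359, β_B = -0.716.
Transform to A's frame with the inverse velocity-addition law: u' = (u − v)/(1 − uv/c²), taking u = β_B and v = β_A.
u' = (-0.716 − 0.359) / (1 − (0.359)(-0.716)) = -1.0750/1.2570 = -0.8552.

-0.855c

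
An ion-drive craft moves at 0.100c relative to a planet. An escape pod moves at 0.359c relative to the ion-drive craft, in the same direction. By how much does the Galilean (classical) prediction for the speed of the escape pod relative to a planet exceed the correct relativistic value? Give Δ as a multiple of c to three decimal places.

Δ = 0.016c

Galilean: u_cl = 0.359 + 0.100 = 0.4590.
Relativistic: u_rel = (0.359 + 0.100) / (1 + 0.359·0.100) = 0.4590/1.0359 = 0.4431.
Δ = 0.4590 − 0.4431 = 0.0159.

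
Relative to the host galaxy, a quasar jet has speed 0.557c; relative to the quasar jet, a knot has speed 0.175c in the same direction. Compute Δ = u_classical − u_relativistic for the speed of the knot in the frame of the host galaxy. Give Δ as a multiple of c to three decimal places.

Galilean: u_cl = 0.175 + 0.557 = 0.7320.
Relativistic: u_rel = (0.175 + 0.557) / (1 + 0.175·0.557) = 0.7320/1.0975 = 0.6670.
Δ = 0.7320 − 0.6670 = 0.0650.

Δ = 0.065c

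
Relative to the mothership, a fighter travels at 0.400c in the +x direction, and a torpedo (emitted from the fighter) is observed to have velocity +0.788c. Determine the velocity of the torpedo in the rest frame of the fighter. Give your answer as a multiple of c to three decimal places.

+0.567c

Invert the composition law: u' = (u − v)/(1 − uv/c²).
u' = (0.788 − 0.400) / (1 − (0.788)(0.400)) = 0.3880/0.6848 = 0.5666.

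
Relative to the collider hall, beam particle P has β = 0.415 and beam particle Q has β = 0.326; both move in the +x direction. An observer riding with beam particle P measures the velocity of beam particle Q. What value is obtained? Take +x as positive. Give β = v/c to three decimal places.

β = -0.103

β_A = 0.415, β_B = 0.326.
Transform to A's frame with the inverse velocity-addition law: u' = (u − v)/(1 − uv/c²), taking u = β_B and v = β_A.
u' = (0.326 − 0.415) / (1 − (0.415)(0.326)) = -0.0890/0.8647 = -0.1029.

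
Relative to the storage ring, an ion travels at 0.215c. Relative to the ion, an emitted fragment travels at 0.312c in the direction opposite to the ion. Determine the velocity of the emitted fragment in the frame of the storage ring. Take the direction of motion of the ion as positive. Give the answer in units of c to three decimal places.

With v = 0.215 and u' = -0.312 (in units of c),
u = (u' + v)/(1 + u'v/c²):
u = (-0.312 + 0.215) / (1 + (-0.312)·0.215) = -0.0970/0.9329 = -0.1040
(Galilean addition would give -0.097c.)

-0.104c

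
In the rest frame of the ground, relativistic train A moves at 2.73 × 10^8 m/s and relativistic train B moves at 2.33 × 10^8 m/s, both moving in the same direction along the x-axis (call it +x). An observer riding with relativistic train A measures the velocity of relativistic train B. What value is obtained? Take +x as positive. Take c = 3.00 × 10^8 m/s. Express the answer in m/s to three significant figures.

-1.36 × 10^8 m/s

β_A = 0.910, β_B = 0.777 (dividing each by c = 3.00 × 10^8 m/s).
Transform to A's frame with the inverse velocity-addition law: u' = (u − v)/(1 − uv/c²), taking u = β_B and v = β_A.
u' = (0.777 − 0.910) / (1 − (0.910)(0.777)) = -0.1333/0.2932 = -0.4547.
u' = -0.4547 × 3.00 × 10^8 m/s.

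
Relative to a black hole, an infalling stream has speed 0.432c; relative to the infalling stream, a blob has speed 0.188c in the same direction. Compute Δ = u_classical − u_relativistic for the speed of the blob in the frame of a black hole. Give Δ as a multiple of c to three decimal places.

Galilean: u_cl = 0.188 + 0.432 = 0.6200.
Relativistic: u_rel = (0.188 + 0.432) / (1 + 0.188·0.432) = 0.6200/1.0812 = 0.5734.
Δ = 0.6200 − 0.5734 = 0.0466.

Δ = 0.047c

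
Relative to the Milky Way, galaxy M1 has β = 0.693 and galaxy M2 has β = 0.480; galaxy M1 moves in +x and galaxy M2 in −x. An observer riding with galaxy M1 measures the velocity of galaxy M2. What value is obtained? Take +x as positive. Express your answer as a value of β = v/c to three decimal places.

β_A = 0.693, β_B = -0.480.
Transform to A's frame with the inverse velocity-addition law: u' = (u − v)/(1 − uv/c²), taking u = β_B and v = β_A.
u' = (-0.480 − 0.693) / (1 − (0.693)(-0.480)) = -1.1730/1.3326 = -0.8802.

β = -0.880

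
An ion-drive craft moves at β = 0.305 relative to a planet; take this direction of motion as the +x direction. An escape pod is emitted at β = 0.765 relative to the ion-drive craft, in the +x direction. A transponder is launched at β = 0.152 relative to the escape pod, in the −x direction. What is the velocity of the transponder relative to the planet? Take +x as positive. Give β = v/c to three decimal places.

β = +0.824

Apply u = (u' + v)/(1 + u'v/c²) successively, working outward toward the planet.
Start: velocity of the ion-drive craft relative to the planet = 0.3050c.
Compose with the escape pod (u' = 0.765 in the ion-drive craft frame): u_1 = (0.765 + 0.305) / (1 + 0.765·0.305) = 1.0700/1.2333 = 0.8676.
Compose with the transponder (u' = -0.152 in the escape pod frame): u_2 = (-0.152 + 0.868) / (1 + (-0.152)·0.868) = 0.7156/0.8681 = 0.8243.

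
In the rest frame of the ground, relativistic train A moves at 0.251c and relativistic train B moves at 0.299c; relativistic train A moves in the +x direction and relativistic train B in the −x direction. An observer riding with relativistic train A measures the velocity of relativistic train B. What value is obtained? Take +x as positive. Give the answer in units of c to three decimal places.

-0.512c

β_A = 0.251, β_B = -0.299.
Transform to A's frame with the inverse velocity-addition law: u' = (u − v)/(1 − uv/c²), taking u = β_B and v = β_A.
u' = (-0.299 − 0.251) / (1 − (0.251)(-0.299)) = -0.5500/1.0750 = -0.5116.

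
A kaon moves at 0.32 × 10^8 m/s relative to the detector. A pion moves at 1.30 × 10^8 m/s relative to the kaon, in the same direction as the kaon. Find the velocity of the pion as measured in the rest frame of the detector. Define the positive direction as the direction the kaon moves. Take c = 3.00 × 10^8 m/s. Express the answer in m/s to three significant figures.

1.55 × 10^8 m/s

In units of c (dividing by 3.00 × 10^8 m/s): v = 0.107, u' = 0.433.
u = (u' + v)/(1 + u'v/c²):
u = (0.433 + 0.107) / (1 + 0.433·0.107) = 0.5400/1.0462 = 0.5161
(Galilean addition would give +0.540c.)
Converting back: u = 0.5161 × 3.00 × 10^8 m/s.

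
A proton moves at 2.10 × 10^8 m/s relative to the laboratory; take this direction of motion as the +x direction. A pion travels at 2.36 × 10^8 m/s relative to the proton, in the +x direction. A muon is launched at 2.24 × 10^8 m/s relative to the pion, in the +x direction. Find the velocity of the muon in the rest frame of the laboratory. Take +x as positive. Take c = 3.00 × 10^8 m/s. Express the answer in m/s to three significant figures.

2.98 × 10^8 m/s

Apply u = (u' + v)/(1 + u'v/c²) successively, working outward toward the laboratory.
(Dividing each given speed by c = 3.00 × 10^8 m/s to work in units of c.)
Start: velocity of the proton relative to the laboratory = 0.7000c.
Compose with the pion (u' = 0.787 in the proton frame): u_1 = (0.787 + 0.700) / (1 + 0.787·0.700) = 1.4867/1.5507 = 0.9587.
Compose with the muon (u' = 0.747 in the pion frame): u_2 = (0.747 + 0.959) / (1 + 0.747·0.959) = 1.7054/1.7158 = 0.9939.
So u = 0.9939 × 3.00 × 10^8 m/s.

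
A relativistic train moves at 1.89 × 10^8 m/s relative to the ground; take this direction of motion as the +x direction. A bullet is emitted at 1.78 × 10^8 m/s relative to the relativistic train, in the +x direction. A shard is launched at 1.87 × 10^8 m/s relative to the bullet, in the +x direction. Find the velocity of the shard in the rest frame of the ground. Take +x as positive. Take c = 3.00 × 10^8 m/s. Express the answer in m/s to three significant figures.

Apply u = (u' + v)/(1 + u'v/c²) successively, working outward toward the ground.
(Dividing each given speed by c = 3.00 × 10^8 m/s to work in units of c.)
Start: velocity of the relativistic train relative to the ground = 0.6300c.
Compose with the bullet (u' = 0.593 in the relativistic train frame): u_1 = (0.593 + 0.630) / (1 + 0.593·0.630) = 1.2233/1.3738 = 0.8905.
Compose with the shard (u' = 0.623 in the bullet frame): u_2 = (0.623 + 0.890) / (1 + 0.623·0.890) = 1.5138/1.5551 = 0.9735.
So u = 0.9735 × 3.00 × 10^8 m/s.

2.92 × 10^8 m/s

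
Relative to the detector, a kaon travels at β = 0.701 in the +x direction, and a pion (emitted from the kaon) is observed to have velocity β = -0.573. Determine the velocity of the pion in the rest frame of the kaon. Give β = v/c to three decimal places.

Invert the composition law: u' = (u − v)/(1 − uv/c²).
u' = (-0.573 − 0.701) / (1 − (-0.573)(0.701)) = -1.2740/1.4017 = -0.9089.

β = -0.909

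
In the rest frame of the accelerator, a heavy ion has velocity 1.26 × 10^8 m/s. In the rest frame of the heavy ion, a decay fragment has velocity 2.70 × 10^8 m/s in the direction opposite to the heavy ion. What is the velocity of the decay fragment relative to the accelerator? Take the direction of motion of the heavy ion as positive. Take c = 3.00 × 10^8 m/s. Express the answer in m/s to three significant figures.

In units of c (dividing by 3.00 × 10^8 m/s): v = 0.420, u' = -0.900.
u = (u' + v)/(1 + u'v/c²):
u = (-0.900 + 0.420) / (1 + (-0.900)·0.420) = -0.4800/0.6220 = -0.7717
Converting back: u = -0.7717 × 3.00 × 10^8 m/s.

-2.32 × 10^8 m/s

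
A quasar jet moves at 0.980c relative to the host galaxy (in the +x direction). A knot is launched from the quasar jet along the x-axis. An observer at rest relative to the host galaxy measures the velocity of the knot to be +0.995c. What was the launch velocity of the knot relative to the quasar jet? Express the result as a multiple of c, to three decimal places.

+0.602c

Invert the composition law: u' = (u − v)/(1 − uv/c²).
u' = (0.995 − 0.980) / (1 − (0.995)(0.980)) = 0.0150/0.0249 = 0.6024.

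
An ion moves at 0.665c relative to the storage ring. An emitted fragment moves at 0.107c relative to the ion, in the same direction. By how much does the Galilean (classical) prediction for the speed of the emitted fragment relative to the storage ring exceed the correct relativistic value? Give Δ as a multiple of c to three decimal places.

Galilean: u_cl = 0.107 + 0.665 = 0.7720.
Relativistic: u_rel = (0.107 + 0.665) / (1 + 0.107·0.665) = 0.7720/1.0712 = 0.7207.
Δ = 0.7720 − 0.7207 = 0.0513.

Δ = 0.051c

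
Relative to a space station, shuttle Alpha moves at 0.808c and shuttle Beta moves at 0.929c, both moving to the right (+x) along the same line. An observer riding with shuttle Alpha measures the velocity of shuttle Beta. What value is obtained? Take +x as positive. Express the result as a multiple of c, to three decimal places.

+0.485c

β_A = 0.808, β_B = 0.929.
Transform to A's frame with the inverse velocity-addition law: u' = (u − v)/(1 − uv/c²), taking u = β_B and v = β_A.
u' = (0.929 − 0.808) / (1 − (0.808)(0.929)) = 0.1210/0.2494 = 0.4852.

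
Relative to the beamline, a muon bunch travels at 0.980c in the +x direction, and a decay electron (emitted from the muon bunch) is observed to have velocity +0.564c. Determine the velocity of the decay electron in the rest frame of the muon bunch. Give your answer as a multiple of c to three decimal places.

Invert the composition law: u' = (u − v)/(1 − uv/c²).
u' = (0.564 − 0.980) / (1 − (0.564)(0.980)) = -0.4160/0.4473 = -0.9301.

-0.930c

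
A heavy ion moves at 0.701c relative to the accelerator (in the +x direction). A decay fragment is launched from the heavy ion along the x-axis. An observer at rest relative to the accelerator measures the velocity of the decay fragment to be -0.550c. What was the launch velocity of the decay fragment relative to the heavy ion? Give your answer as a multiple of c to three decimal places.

-0.903c

Invert the composition law: u' = (u − v)/(1 − uv/c²).
u' = (-0.550 − 0.701) / (1 − (-0.550)(0.701)) = -1.2510/1.3856 = -0.9029.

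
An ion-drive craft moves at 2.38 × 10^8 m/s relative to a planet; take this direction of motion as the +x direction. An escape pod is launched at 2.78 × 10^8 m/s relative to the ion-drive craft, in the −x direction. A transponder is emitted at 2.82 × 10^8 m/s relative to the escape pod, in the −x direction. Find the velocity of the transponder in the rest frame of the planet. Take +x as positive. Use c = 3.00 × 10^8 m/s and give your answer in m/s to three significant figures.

-2.94 × 10^8 m/s

Apply u = (u' + v)/(1 + u'v/c²) successively, working outward toward the planet.
(Dividing each given speed by c = 3.00 × 10^8 m/s to work in units of c.)
Start: velocity of the ion-drive craft relative to the planet = 0.7933c.
Compose with the escape pod (u' = -0.927 in the ion-drive craft frame): u_1 = (-0.927 + 0.793) / (1 + (-0.927)·0.793) = -0.1333/0.2648 = -0.5034.
Compose with the transponder (u' = -0.940 in the escape pod frame): u_2 = (-0.940 + (-0.503)) / (1 + (-0.940)·(-0.503)) = -1.4434/1.4732 = -0.9798.
So u = -0.9798 × 3.00 × 10^8 m/s.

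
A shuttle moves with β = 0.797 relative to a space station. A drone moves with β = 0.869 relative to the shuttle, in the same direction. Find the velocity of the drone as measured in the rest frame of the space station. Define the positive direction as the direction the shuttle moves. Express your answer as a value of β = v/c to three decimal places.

With v = 0.797 and u' = 0.869 (in units of c),
u = (u' + v)/(1 + u'v/c²):
u = (0.869 + 0.797) / (1 + 0.869·0.797) = 1.6660/1.6926 = 0.9843
(Galilean addition would give +1.666c, exceeding c.)

β = 0.984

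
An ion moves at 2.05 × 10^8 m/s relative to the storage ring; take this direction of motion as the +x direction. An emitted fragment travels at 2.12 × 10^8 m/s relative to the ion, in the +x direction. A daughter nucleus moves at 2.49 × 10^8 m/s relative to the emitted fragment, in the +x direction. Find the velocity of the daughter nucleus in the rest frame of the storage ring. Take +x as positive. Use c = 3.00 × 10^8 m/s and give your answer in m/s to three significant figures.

2.98 × 10^8 m/s

Apply u = (u' + v)/(1 + u'v/c²) successively, working outward toward the storage ring.
(Dividing each given speed by c = 3.00 × 10^8 m/s to work in units of c.)
Start: velocity of the ion relative to the storage ring = 0.6833c.
Compose with the emitted fragment (u' = 0.707 in the ion frame): u_1 = (0.707 + 0.683) / (1 + 0.707·0.683) = 1.3900/1.4829 = 0.9374.
Compose with the daughter nucleus (u' = 0.830 in the emitted fragment frame): u_2 = (0.830 + 0.937) / (1 + 0.830·0.937) = 1.7674/1.7780 = 0.9940.
So u = 0.9940 × 3.00 × 10^8 m/s.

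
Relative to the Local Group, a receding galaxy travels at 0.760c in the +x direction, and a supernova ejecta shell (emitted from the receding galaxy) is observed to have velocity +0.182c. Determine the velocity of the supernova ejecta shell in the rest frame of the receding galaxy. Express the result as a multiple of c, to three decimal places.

-0.671c

Invert the composition law: u' = (u − v)/(1 − uv/c²).
u' = (0.182 − 0.760) / (1 − (0.182)(0.760)) = -0.5780/0.8617 = -0.6708.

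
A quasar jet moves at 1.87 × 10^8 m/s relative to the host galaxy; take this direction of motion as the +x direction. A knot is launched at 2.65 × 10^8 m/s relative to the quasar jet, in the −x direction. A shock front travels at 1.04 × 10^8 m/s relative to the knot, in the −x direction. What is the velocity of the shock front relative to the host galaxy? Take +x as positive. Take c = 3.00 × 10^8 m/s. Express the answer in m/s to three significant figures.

Apply u = (u' + v)/(1 + u'v/c²) successively, working outward toward the host galaxy.
(Dividing each given speed by c = 3.00 × 10^8 m/s to work in units of c.)
Start: velocity of the quasar jet relative to the host galaxy = 0.6233c.
Compose with the knot (u' = -0.883 in the quasar jet frame): u_1 = (-0.883 + 0.623) / (1 + (-0.883)·0.623) = -0.2600/0.4494 = -0.5786.
Compose with the shock front (u' = -0.347 in the knot frame): u_2 = (-0.347 + (-0.579)) / (1 + (-0.347)·(-0.579)) = -0.9252/1.2006 = -0.7707.
So u = -0.7707 × 3.00 × 10^8 m/s.

-2.31 × 10^8 m/s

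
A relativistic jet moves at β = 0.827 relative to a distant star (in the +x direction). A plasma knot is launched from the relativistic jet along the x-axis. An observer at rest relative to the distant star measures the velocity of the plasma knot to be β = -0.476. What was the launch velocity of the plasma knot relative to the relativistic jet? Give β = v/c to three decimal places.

β = -0.935

Invert the composition law: u' = (u − v)/(1 − uv/c²).
u' = (-0.476 − 0.827) / (1 − (-0.476)(0.827)) = -1.3030/1.3937 = -0.9350.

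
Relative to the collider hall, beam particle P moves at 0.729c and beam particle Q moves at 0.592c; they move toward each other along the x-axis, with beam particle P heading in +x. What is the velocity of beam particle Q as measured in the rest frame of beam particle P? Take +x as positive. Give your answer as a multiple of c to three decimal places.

-0.923c

β_A = 0.729, β_B = -0.592.
Transform to A's frame with the inverse velocity-addition law: u' = (u − v)/(1 − uv/c²), taking u = β_B and v = β_A.
u' = (-0.592 − 0.729) / (1 − (0.729)(-0.592)) = -1.3210/1.4316 = -0.9228.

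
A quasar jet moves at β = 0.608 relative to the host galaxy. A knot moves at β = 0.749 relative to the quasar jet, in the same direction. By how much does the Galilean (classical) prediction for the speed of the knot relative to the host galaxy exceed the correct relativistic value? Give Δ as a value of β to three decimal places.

Galilean: u_cl = 0.749 + 0.608 = 1.3570.
Relativistic: u_rel = (0.749 + 0.608) / (1 + 0.749·0.608) = 1.3570/1.4554 = 0.9324.
Δ = 1.3570 − 0.9324 = 0.4246.
(The classical prediction exceeds c; the relativistic result does not.)

Δ = 0.425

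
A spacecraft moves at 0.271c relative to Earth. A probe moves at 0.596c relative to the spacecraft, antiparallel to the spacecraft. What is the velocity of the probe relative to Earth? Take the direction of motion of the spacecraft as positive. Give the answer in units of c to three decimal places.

With v = 0.271 and u' = -0.596 (in units of c),
u = (u' + v)/(1 + u'v/c²):
u = (-0.596 + 0.271) / (1 + (-0.596)·0.271) = -0.3250/0.8385 = -0.3876
(Galilean addition would give -0.325c.)

-0.388c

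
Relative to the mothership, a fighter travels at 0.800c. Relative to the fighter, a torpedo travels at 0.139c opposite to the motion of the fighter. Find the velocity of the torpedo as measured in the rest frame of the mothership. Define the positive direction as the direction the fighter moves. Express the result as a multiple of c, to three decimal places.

+0.744c

With v = 0.800 and u' = -0.139 (in units of c),
u = (u' + v)/(1 + u'v/c²):
u = (-0.139 + 0.800) / (1 + (-0.139)·0.800) = 0.6610/0.8888 = 0.7437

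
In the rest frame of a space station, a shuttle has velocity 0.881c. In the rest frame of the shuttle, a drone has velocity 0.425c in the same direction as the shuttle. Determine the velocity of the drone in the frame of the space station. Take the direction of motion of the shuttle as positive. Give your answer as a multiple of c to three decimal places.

0.950c

With v = 0.881 and u' = 0.425 (in units of c),
u = (u' + v)/(1 + u'v/c²):
u = (0.425 + 0.881) / (1 + 0.425·0.881) = 1.3060/1.3744 = 0.9502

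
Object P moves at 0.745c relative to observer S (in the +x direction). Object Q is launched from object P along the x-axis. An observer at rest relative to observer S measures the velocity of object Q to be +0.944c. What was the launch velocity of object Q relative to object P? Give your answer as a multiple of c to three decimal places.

+0.671c

Invert the composition law: u' = (u − v)/(1 − uv/c²).
u' = (0.944 − 0.745) / (1 − (0.944)(0.745)) = 0.1990/0.2967 = 0.6707.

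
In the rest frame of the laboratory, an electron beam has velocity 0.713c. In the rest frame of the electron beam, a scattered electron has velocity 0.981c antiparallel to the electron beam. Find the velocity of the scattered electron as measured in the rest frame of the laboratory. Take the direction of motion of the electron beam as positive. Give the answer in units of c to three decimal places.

With v = 0.713 and u' = -0.981 (in units of c),
u = (u' + v)/(1 + u'v/c²):
u = (-0.981 + 0.713) / (1 + (-0.981)·0.713) = -0.2680/0.3005 = -0.8917
(Galilean addition would give -0.268c.)

-0.892c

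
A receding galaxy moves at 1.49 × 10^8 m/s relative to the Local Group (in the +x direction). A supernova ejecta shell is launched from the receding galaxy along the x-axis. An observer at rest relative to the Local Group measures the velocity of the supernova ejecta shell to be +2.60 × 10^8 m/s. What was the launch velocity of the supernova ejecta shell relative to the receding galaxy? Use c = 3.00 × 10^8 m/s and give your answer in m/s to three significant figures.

v = 0.497c, u = 0.867c.
Invert the composition law: u' = (u − v)/(1 − uv/c²).
u' = (0.867 − 0.497) / (1 − (0.867)(0.497)) = 0.3700/0.5696 = 0.6496.
u' = 0.6496 × 3.00 × 10^8 m/s.

+1.95 × 10^8 m/s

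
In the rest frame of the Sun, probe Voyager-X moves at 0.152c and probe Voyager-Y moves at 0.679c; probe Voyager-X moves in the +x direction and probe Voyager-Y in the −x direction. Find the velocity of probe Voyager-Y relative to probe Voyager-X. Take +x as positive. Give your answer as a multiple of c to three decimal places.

β_A = 0.152, β_B = -0.679.
Transform to A's frame with the inverse velocity-addition law: u' = (u − v)/(1 − uv/c²), taking u = β_B and v = β_A.
u' = (-0.679 − 0.152) / (1 − (0.152)(-0.679)) = -0.8310/1.1032 = -0.7533.

-0.753c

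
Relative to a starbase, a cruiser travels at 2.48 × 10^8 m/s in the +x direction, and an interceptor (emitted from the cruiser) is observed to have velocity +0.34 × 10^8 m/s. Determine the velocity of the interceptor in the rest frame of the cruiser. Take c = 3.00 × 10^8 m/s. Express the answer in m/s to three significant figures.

-2.36 × 10^8 m/s

v = 0.827c, u = 0.113c.
Invert the composition law: u' = (u − v)/(1 − uv/c²).
u' = (0.113 − 0.827) / (1 − (0.113)(0.827)) = -0.7133/0.9063 = -0.7871.
u' = -0.7871 × 3.00 × 10^8 m/s.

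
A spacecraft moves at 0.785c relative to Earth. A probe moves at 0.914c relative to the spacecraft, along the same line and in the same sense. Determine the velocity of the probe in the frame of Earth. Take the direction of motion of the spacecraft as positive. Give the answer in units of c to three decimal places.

0.989c

With v = 0.785 and u' = 0.914 (in units of c),
u = (u' + v)/(1 + u'v/c²):
u = (0.914 + 0.785) / (1 + 0.914·0.785) = 1.6990/1.7175 = 0.9892
(Galilean addition would give +1.699c, exceeding c.)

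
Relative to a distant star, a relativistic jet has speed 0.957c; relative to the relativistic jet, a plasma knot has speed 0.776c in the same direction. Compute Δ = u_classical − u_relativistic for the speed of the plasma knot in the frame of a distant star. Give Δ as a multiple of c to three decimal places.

Galilean: u_cl = 0.776 + 0.957 = 1.7330.
Relativistic: u_rel = (0.776 + 0.957) / (1 + 0.776·0.957) = 1.7330/1.7426 = 0.9945.
Δ = 1.7330 − 0.9945 = 0.7385.
(The classical prediction exceeds c; the relativistic result does not.)

Δ = 0.739c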